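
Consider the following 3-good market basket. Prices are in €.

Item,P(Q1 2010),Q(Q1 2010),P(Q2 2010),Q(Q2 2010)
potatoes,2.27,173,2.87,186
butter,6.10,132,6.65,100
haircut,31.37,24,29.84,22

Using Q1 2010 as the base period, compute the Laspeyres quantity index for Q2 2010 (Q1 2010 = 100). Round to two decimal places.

Laspeyres quantity index uses base-period prices as weights.
ΣP(Q1 2010)·Q(Q2 2010) = 2.27×186 + 6.10×100 + 31.37×22 = 422.22 + 610 + 690.14 = 1722.36
ΣP(Q1 2010)·Q(Q1 2010) = 2.27×173 + 6.10×132 + 31.37×24 = 392.71 + 805.2 + 752.88 = 1950.79
Index = 1722.36 / 1950.79 × 100 = 88.2904

88.29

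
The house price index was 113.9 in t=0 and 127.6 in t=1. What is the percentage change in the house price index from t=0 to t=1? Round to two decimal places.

Change = (127.6 − 113.9) / 113.9 × 100
       = 13.7 / 113.9 × 100 = 12.0281%

12.03%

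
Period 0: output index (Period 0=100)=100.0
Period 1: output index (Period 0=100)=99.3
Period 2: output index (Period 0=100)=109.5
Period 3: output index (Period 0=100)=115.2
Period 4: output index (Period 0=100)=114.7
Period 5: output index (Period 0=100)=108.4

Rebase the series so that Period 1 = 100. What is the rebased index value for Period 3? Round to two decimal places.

Rebased(Period 3) = 115.2 / 99.3 × 100 = 116.0121

116.01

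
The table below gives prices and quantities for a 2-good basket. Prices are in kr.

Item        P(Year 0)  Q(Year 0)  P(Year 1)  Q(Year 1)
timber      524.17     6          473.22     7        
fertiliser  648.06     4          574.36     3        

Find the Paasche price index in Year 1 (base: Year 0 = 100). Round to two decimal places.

89.71

Paasche price index uses current-period quantities as weights.
ΣP(Year 1)·Q(Year 1) = 473.22×7 + 574.36×3 = 3312.54 + 1723.08 = 5035.62
ΣP(Year 0)·Q(Year 1) = 524.17×7 + 648.06×3 = 3669.19 + 1944.18 = 5613.37
Index = 5035.62 / 5613.37 × 100 = 89.7076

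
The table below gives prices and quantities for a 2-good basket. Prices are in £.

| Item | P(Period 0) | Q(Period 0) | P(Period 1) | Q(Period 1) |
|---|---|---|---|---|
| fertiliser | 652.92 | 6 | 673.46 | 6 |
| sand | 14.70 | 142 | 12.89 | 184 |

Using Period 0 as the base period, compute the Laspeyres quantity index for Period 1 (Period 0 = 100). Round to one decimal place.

110.3

Laspeyres quantity index uses base-period prices as weights.
ΣP(Period 0)·Q(Period 1) = 652.92×6 + 14.70×184 = 3917.52 + 2704.8 = 6622.32
ΣP(Period 0)·Q(Period 0) = 652.92×6 + 14.70×142 = 3917.52 + 2087.4 = 6004.92
Index = 6622.32 / 6004.92 × 100 = 110.2816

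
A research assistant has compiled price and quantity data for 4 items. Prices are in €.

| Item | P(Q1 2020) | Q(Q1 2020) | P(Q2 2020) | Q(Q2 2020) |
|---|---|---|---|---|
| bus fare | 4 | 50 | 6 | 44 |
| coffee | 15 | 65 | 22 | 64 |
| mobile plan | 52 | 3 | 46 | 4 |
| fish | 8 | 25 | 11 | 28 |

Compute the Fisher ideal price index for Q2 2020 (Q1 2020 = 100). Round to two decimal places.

138.99

Laspeyres component (base-period weights):
ΣP(Q2 2020)Q(Q1 2020) = 6×50 + 22×65 + 46×3 + 11×25 = 300 + 1430 + 138 + 275 = 2143
ΣP(Q1 2020)Q(Q1 2020) = 4×50 + 15×65 + 52×3 + 8×25 = 200 + 975 + 156 + 200 = 1531
L = 2143 / 1531 × 100 = 139.9739
Paasche component (current-period weights):
ΣP(Q2 2020)Q(Q2 2020) = 6×44 + 22×64 + 46×4 + 11×28 = 264 + 1408 + 184 + 308 = 2164
ΣP(Q1 2020)Q(Q2 2020) = 4×44 + 15×64 + 52×4 + 8×28 = 176 + 960 + 208 + 224 = 1568
P = 2164 / 1568 × 100 = 138.0102
Fisher = √(L × P) = √(139.9739 × 138.0102) = 138.9886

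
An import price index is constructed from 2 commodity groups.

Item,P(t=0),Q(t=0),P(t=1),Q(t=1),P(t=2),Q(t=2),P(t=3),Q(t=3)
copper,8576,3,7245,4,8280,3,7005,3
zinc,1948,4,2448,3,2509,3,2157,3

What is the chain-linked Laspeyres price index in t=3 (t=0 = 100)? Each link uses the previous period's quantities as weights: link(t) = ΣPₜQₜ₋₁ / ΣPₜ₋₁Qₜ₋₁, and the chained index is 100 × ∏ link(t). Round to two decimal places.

Link t=0→t=1:
ΣP(t=1)Q(t=0) = 7245×3 + 2448×4 = 21735 + 9792 = 31527
ΣP(t=0)Q(t=0) = 8576×3 + 1948×4 = 25728 + 7792 = 33520
link = 31527/33520 = 0.940543
Link t=1→t=2:
ΣP(t=2)Q(t=1) = 8280×4 + 2509×3 = 33120 + 7527 = 40647
ΣP(t=1)Q(t=1) = 7245×4 + 2448×3 = 28980 + 7344 = 36324
link = 40647/36324 = 1.119012
Link t=2→t=3:
ΣP(t=3)Q(t=2) = 7005×3 + 2157×3 = 21015 + 6471 = 27486
ΣP(t=2)Q(t=2) = 8280×3 + 2509×3 = 24840 + 7527 = 32367
link = 27486/32367 = 0.849198
Chained index = 100 × 0.940543 × 1.119012 × 0.849198 = 89.3763

89.38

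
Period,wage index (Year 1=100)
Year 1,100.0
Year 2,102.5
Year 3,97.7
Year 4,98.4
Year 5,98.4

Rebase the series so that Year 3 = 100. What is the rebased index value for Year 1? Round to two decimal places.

Rebased(Year 1) = 100.0 / 97.7 × 100 = 102.3541

102.35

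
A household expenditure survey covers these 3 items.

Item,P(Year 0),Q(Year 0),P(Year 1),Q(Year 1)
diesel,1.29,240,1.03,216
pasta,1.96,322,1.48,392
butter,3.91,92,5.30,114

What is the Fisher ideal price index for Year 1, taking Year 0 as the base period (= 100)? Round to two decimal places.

Laspeyres component (base-period weights):
ΣP(Year 1)Q(Year 0) = 1.03×240 + 1.48×322 + 5.30×92 = 247.2 + 476.56 + 487.6 = 1211.36
ΣP(Year 0)Q(Year 0) = 1.29×240 + 1.96×322 + 3.91×92 = 309.6 + 631.12 + 359.72 = 1300.44
L = 1211.36 / 1300.44 × 100 = 93.1500
Paasche component (current-period weights):
ΣP(Year 1)Q(Year 1) = 1.03×216 + 1.48×392 + 5.30×114 = 222.48 + 580.16 + 604.2 = 1406.84
ΣP(Year 0)Q(Year 1) = 1.29×216 + 1.96×392 + 3.91×114 = 278.64 + 768.32 + 445.74 = 1492.7
P = 1406.84 / 1492.7 × 100 = 94.2480
Fisher = √(L × P) = √(93.1500 × 94.2480) = 93.6974

93.70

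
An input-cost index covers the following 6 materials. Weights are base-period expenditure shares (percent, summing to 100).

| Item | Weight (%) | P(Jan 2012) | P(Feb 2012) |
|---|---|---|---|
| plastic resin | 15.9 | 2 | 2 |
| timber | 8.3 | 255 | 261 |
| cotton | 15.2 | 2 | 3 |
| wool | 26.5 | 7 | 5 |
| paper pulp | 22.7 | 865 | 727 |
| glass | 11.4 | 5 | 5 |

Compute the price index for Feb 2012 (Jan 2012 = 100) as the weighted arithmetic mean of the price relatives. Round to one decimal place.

plastic resin: 15.9 × (2/2) = 15.9 × 1.000000 = 15.9000
timber: 8.3 × (261/255) = 8.3 × 1.023529 = 8.4953
cotton: 15.2 × (3/2) = 15.2 × 1.500000 = 22.8000
wool: 26.5 × (5/7) = 26.5 × 0.714286 = 18.9286
paper pulp: 22.7 × (727/865) = 22.7 × 0.840462 = 19.0785
glass: 11.4 × (5/5) = 11.4 × 1.000000 = 11.4000
Index = Σ wᵢ·(p₁ᵢ/p₀ᵢ) = 15.9000 + 8.4953 + 22.8000 + 18.9286 + 19.0785 + 11.4000 = 96.6024

96.6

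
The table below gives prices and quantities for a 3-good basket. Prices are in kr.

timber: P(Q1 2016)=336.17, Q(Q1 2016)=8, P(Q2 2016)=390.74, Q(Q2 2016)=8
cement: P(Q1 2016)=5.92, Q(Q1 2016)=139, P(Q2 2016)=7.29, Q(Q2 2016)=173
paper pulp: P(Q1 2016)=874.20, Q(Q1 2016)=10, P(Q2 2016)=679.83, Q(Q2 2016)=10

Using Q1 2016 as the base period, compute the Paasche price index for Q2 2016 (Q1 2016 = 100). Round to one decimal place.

Paasche price index uses current-period quantities as weights.
ΣP(Q2 2016)·Q(Q2 2016) = 390.74×8 + 7.29×173 + 679.83×10 = 3125.92 + 1261.17 + 6798.3 = 11185.39
ΣP(Q1 2016)·Q(Q2 2016) = 336.17×8 + 5.92×173 + 874.20×10 = 2689.36 + 1024.16 + 8742 = 12455.52
Index = 11185.39 / 12455.52 × 100 = 89.8027

89.8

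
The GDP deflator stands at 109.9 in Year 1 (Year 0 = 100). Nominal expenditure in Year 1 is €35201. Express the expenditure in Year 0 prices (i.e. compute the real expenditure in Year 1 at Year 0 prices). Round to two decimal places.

Real = Nominal ÷ (Index/100) = 35201 ÷ (109.9/100)
     = 35201 ÷ 1.099 = 32030.0273

32030.03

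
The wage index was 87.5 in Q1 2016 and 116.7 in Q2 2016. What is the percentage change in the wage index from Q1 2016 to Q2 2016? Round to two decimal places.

Change = (116.7 − 87.5) / 87.5 × 100
       = 29.2 / 87.5 × 100 = 33.3714%

33.37%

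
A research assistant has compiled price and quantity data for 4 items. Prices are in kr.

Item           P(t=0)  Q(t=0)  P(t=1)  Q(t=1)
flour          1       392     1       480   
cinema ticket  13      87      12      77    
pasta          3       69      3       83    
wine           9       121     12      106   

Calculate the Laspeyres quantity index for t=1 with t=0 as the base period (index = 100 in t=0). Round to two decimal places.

Laspeyres quantity index uses base-period prices as weights.
ΣP(t=0)·Q(t=1) = 1×480 + 13×77 + 3×83 + 9×106 = 480 + 1001 + 249 + 954 = 2684
ΣP(t=0)·Q(t=0) = 1×392 + 13×87 + 3×69 + 9×121 = 392 + 1131 + 207 + 1089 = 2819
Index = 2684 / 2819 × 100 = 95.2111

95.21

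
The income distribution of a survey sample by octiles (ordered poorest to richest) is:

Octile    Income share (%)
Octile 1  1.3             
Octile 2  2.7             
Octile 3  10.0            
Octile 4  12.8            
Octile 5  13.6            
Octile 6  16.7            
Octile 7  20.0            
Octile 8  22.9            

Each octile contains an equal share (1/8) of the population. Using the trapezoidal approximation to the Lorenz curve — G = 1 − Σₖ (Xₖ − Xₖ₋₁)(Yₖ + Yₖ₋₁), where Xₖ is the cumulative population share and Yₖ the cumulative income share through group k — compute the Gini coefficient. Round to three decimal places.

0.323

Cumulative income shares Yₖ: 0.0130, 0.0400, 0.1400, 0.2680, 0.4040, 0.5710, 0.7710, 1.0000
Σ (Xₖ−Xₖ₋₁)(Yₖ+Yₖ₋₁) = (1/8)(0.0130+0.0000) + (1/8)(0.0400+0.0130) + (1/8)(0.1400+0.0400) + (1/8)(0.2680+0.1400) + (1/8)(0.4040+0.2680) + (1/8)(0.5710+0.4040) + (1/8)(0.7710+0.5710) + (1/8)(1.0000+0.7710)
  = 0.0016 + 0.0066 + 0.0225 + 0.0510 + 0.0840 + 0.1219 + 0.1677 + 0.2214 = 0.6767
G = 1 − 0.6767 = 0.3233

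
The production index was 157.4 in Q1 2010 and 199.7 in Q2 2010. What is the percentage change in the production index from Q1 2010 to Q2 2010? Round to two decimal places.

Change = (199.7 − 157.4) / 157.4 × 100
       = 42.3 / 157.4 × 100 = 26.8742%

26.87%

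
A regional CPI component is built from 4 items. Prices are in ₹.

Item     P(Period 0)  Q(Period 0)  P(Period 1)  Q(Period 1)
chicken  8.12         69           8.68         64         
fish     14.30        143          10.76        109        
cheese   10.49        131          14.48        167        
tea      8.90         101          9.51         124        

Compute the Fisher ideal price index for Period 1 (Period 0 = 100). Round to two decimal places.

Laspeyres component (base-period weights):
ΣP(Period 1)Q(Period 0) = 8.68×69 + 10.76×143 + 14.48×131 + 9.51×101 = 598.92 + 1538.68 + 1896.88 + 960.51 = 4994.99
ΣP(Period 0)Q(Period 0) = 8.12×69 + 14.30×143 + 10.49×131 + 8.90×101 = 560.28 + 2044.9 + 1374.19 + 898.9 = 4878.27
L = 4994.99 / 4878.27 × 100 = 102.3927
Paasche component (current-period weights):
ΣP(Period 1)Q(Period 1) = 8.68×64 + 10.76×109 + 14.48×167 + 9.51×124 = 555.52 + 1172.84 + 2418.16 + 1179.24 = 5325.76
ΣP(Period 0)Q(Period 1) = 8.12×64 + 14.30×109 + 10.49×167 + 8.90×124 = 519.68 + 1558.7 + 1751.83 + 1103.6 = 4933.81
P = 5325.76 / 4933.81 × 100 = 107.9442
Fisher = √(L × P) = √(102.3927 × 107.9442) = 105.1318

105.13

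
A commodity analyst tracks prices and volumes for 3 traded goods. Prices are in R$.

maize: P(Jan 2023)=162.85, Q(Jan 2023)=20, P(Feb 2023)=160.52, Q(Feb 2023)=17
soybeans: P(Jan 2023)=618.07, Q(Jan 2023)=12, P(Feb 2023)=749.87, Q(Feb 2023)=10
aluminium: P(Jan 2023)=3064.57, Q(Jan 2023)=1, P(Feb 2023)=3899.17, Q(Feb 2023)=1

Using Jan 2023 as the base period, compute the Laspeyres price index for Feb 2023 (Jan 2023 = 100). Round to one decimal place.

117.2

Laspeyres price index uses base-period quantities as weights.
ΣP(Feb 2023)·Q(Jan 2023) = 160.52×20 + 749.87×12 + 3899.17×1 = 3210.4 + 8998.44 + 3899.17 = 16108.01
ΣP(Jan 2023)·Q(Jan 2023) = 162.85×20 + 618.07×12 + 3064.57×1 = 3257 + 7416.84 + 3064.57 = 13738.41
Index = 16108.01 / 13738.41 × 100 = 117.2480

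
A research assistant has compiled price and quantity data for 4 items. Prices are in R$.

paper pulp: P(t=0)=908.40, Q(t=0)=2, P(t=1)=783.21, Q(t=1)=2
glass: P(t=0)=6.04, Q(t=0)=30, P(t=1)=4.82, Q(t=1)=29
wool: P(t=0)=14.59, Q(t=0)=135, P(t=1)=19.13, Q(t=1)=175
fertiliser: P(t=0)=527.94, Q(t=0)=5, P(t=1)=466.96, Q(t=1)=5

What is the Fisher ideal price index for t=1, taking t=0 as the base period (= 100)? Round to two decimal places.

101.57

Laspeyres component (base-period weights):
ΣP(t=1)Q(t=0) = 783.21×2 + 4.82×30 + 19.13×135 + 466.96×5 = 1566.42 + 144.6 + 2582.55 + 2334.8 = 6628.37
ΣP(t=0)Q(t=0) = 908.40×2 + 6.04×30 + 14.59×135 + 527.94×5 = 1816.8 + 181.2 + 1969.65 + 2639.7 = 6607.35
L = 6628.37 / 6607.35 × 100 = 100.3181
Paasche component (current-period weights):
ΣP(t=1)Q(t=1) = 783.21×2 + 4.82×29 + 19.13×175 + 466.96×5 = 1566.42 + 139.78 + 3347.75 + 2334.8 = 7388.75
ΣP(t=0)Q(t=1) = 908.40×2 + 6.04×29 + 14.59×175 + 527.94×5 = 1816.8 + 175.16 + 2553.25 + 2639.7 = 7184.91
P = 7388.75 / 7184.91 × 100 = 102.8371
Fisher = √(L × P) = √(100.3181 × 102.8371) = 101.5698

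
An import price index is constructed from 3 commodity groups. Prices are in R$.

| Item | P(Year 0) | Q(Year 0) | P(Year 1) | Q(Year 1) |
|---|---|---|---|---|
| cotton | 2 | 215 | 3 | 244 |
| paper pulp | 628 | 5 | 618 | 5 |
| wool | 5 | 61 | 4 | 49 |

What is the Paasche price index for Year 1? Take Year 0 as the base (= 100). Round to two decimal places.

103.74

Paasche price index uses current-period quantities as weights.
ΣP(Year 1)·Q(Year 1) = 3×244 + 618×5 + 4×49 = 732 + 3090 + 196 = 4018
ΣP(Year 0)·Q(Year 1) = 2×244 + 628×5 + 5×49 = 488 + 3140 + 245 = 3873
Index = 4018 / 3873 × 100 = 103.7439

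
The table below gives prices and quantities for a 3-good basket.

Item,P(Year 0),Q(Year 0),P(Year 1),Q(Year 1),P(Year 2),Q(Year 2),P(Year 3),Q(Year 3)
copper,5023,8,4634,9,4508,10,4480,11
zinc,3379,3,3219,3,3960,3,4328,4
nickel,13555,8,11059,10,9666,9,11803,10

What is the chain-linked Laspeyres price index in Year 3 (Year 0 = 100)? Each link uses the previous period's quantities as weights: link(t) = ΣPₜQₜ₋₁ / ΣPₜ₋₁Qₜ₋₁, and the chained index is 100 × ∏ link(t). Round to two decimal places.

89.33

Link Year 0→Year 1:
ΣP(Year 1)Q(Year 0) = 4634×8 + 3219×3 + 11059×8 = 37072 + 9657 + 88472 = 135201
ΣP(Year 0)Q(Year 0) = 5023×8 + 3379×3 + 13555×8 = 40184 + 10137 + 108440 = 158761
link = 135201/158761 = 0.851601
Link Year 1→Year 2:
ΣP(Year 2)Q(Year 1) = 4508×9 + 3960×3 + 9666×10 = 40572 + 11880 + 96660 = 149112
ΣP(Year 1)Q(Year 1) = 4634×9 + 3219×3 + 11059×10 = 41706 + 9657 + 110590 = 161953
link = 149112/161953 = 0.920712
Link Year 2→Year 3:
ΣP(Year 3)Q(Year 2) = 4480×10 + 4328×3 + 11803×9 = 44800 + 12984 + 106227 = 164011
ΣP(Year 2)Q(Year 2) = 4508×10 + 3960×3 + 9666×9 = 45080 + 11880 + 86994 = 143954
link = 164011/143954 = 1.139329
Chained index = 100 × 0.851601 × 0.920712 × 1.139329 = 89.3324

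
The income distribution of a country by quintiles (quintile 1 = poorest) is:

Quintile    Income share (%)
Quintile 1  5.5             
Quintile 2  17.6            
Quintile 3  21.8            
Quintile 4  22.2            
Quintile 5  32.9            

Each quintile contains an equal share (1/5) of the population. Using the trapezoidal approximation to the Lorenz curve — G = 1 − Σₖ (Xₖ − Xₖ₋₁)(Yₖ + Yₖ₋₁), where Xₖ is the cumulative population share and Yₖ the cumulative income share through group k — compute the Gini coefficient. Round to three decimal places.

Cumulative income shares Yₖ: 0.0550, 0.2310, 0.4490, 0.6710, 1.0000
Σ (Xₖ−Xₖ₋₁)(Yₖ+Yₖ₋₁) = (1/5)(0.0550+0.0000) + (1/5)(0.2310+0.0550) + (1/5)(0.4490+0.2310) + (1/5)(0.6710+0.4490) + (1/5)(1.0000+0.6710)
  = 0.0110 + 0.0572 + 0.1360 + 0.2240 + 0.3342 = 0.7624
G = 1 − 0.7624 = 0.2376

0.238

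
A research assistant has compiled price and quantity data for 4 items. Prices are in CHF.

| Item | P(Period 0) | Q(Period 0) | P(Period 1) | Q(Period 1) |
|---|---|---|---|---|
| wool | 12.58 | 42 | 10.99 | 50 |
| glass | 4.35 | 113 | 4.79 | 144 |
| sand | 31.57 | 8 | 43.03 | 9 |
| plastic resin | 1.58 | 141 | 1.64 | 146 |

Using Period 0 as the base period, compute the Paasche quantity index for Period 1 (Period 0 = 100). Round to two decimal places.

Paasche quantity index uses current-period prices as weights.
ΣP(Period 1)·Q(Period 1) = 10.99×50 + 4.79×144 + 43.03×9 + 1.64×146 = 549.5 + 689.76 + 387.27 + 239.44 = 1865.97
ΣP(Period 1)·Q(Period 0) = 10.99×42 + 4.79×113 + 43.03×8 + 1.64×141 = 461.58 + 541.27 + 344.24 + 231.24 = 1578.33
Index = 1865.97 / 1578.33 × 100 = 118.2243

118.22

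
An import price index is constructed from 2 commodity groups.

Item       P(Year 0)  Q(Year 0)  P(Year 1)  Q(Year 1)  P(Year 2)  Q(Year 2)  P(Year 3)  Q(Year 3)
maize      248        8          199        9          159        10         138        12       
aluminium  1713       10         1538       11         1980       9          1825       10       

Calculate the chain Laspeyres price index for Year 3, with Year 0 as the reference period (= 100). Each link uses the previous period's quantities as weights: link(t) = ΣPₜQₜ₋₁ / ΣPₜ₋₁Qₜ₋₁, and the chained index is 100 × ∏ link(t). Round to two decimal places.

Link Year 0→Year 1:
ΣP(Year 1)Q(Year 0) = 199×8 + 1538×10 = 1592 + 15380 = 16972
ΣP(Year 0)Q(Year 0) = 248×8 + 1713×10 = 1984 + 17130 = 19114
link = 16972/19114 = 0.887936
Link Year 1→Year 2:
ΣP(Year 2)Q(Year 1) = 159×9 + 1980×11 = 1431 + 21780 = 23211
ΣP(Year 1)Q(Year 1) = 199×9 + 1538×11 = 1791 + 16918 = 18709
link = 23211/18709 = 1.240633
Link Year 2→Year 3:
ΣP(Year 3)Q(Year 2) = 138×10 + 1825×9 = 1380 + 16425 = 17805
ΣP(Year 2)Q(Year 2) = 159×10 + 1980×9 = 1590 + 17820 = 19410
link = 17805/19410 = 0.917311
Chained index = 100 × 0.887936 × 1.240633 × 0.917311 = 101.0511

101.05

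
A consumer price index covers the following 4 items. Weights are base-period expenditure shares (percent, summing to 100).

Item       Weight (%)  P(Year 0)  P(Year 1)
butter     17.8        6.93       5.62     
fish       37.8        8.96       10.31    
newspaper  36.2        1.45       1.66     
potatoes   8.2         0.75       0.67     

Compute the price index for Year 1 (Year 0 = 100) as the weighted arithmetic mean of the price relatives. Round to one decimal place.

butter: 17.8 × (5.62/6.93) = 17.8 × 0.810967 = 14.4352
fish: 37.8 × (10.31/8.96) = 37.8 × 1.150670 = 43.4953
newspaper: 36.2 × (1.66/1.45) = 36.2 × 1.144828 = 41.4428
potatoes: 8.2 × (0.67/0.75) = 8.2 × 0.893333 = 7.3253
Index = Σ wᵢ·(p₁ᵢ/p₀ᵢ) = 14.4352 + 43.4953 + 41.4428 + 7.3253 = 106.6986

106.7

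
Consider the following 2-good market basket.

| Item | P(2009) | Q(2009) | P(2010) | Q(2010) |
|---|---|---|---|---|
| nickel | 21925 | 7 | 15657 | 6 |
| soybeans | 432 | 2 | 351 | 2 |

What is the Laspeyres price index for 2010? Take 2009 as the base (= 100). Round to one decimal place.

71.5

Laspeyres price index uses base-period quantities as weights.
ΣP(2010)·Q(2009) = 15657×7 + 351×2 = 109599 + 702 = 110301
ΣP(2009)·Q(2009) = 21925×7 + 432×2 = 153475 + 864 = 154339
Index = 110301 / 154339 × 100 = 71.4667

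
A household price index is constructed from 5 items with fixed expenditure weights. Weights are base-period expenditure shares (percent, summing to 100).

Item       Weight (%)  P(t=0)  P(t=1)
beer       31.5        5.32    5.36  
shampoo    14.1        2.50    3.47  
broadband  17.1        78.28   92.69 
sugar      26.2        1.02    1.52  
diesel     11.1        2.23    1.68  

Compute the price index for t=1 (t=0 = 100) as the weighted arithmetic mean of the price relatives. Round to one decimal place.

119.0

beer: 31.5 × (5.36/5.32) = 31.5 × 1.007519 = 31.7368
shampoo: 14.1 × (3.47/2.50) = 14.1 × 1.388000 = 19.5708
broadband: 17.1 × (92.69/78.28) = 17.1 × 1.184083 = 20.2478
sugar: 26.2 × (1.52/1.02) = 26.2 × 1.490196 = 39.0431
diesel: 11.1 × (1.68/2.23) = 11.1 × 0.753363 = 8.3623
Index = Σ wᵢ·(p₁ᵢ/p₀ᵢ) = 31.7368 + 19.5708 + 20.2478 + 39.0431 + 8.3623 = 118.9609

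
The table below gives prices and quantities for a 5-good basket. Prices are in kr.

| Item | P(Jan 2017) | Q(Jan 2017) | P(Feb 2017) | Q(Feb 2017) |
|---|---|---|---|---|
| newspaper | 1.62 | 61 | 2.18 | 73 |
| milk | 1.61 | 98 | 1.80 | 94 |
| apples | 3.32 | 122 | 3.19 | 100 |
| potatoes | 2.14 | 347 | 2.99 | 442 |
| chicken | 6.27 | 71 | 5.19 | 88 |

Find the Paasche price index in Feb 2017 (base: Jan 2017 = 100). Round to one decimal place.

115.5

Paasche price index uses current-period quantities as weights.
ΣP(Feb 2017)·Q(Feb 2017) = 2.18×73 + 1.80×94 + 3.19×100 + 2.99×442 + 5.19×88 = 159.14 + 169.2 + 319 + 1321.58 + 456.72 = 2425.64
ΣP(Jan 2017)·Q(Feb 2017) = 1.62×73 + 1.61×94 + 3.32×100 + 2.14×442 + 6.27×88 = 118.26 + 151.34 + 332 + 945.88 + 551.76 = 2099.24
Index = 2425.64 / 2099.24 × 100 = 115.5485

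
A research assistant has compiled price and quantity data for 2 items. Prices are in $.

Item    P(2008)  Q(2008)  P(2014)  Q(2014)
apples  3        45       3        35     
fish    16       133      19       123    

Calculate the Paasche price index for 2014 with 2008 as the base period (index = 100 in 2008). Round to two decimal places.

Paasche price index uses current-period quantities as weights.
ΣP(2014)·Q(2014) = 3×35 + 19×123 = 105 + 2337 = 2442
ΣP(2008)·Q(2014) = 3×35 + 16×123 = 105 + 1968 = 2073
Index = 2442 / 2073 × 100 = 117.8003

117.80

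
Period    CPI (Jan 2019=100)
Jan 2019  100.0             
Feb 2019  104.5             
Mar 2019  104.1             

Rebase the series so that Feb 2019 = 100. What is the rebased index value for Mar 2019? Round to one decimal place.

Rebased(Mar 2019) = 104.1 / 104.5 × 100 = 99.6172

99.6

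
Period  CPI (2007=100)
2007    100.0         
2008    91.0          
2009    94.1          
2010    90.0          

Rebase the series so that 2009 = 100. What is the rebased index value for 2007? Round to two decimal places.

106.27

Rebased(2007) = 100.0 / 94.1 × 100 = 106.2699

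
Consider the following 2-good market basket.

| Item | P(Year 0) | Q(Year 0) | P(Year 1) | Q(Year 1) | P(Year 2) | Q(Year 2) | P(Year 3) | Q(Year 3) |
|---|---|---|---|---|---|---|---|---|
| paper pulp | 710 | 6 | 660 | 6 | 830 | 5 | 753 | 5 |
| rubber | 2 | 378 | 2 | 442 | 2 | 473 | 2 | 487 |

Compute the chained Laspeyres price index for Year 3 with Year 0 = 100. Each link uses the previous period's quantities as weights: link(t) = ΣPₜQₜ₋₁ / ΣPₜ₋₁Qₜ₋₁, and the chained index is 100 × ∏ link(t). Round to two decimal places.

Link Year 0→Year 1:
ΣP(Year 1)Q(Year 0) = 660×6 + 2×378 = 3960 + 756 = 4716
ΣP(Year 0)Q(Year 0) = 710×6 + 2×378 = 4260 + 756 = 5016
link = 4716/5016 = 0.940191
Link Year 1→Year 2:
ΣP(Year 2)Q(Year 1) = 830×6 + 2×442 = 4980 + 884 = 5864
ΣP(Year 1)Q(Year 1) = 660×6 + 2×442 = 3960 + 884 = 4844
link = 5864/4844 = 1.210570
Link Year 2→Year 3:
ΣP(Year 3)Q(Year 2) = 753×5 + 2×473 = 3765 + 946 = 4711
ΣP(Year 2)Q(Year 2) = 830×5 + 2×473 = 4150 + 946 = 5096
link = 4711/5096 = 0.924451
Chained index = 100 × 0.940191 × 1.210570 × 0.924451 = 105.2179

105.22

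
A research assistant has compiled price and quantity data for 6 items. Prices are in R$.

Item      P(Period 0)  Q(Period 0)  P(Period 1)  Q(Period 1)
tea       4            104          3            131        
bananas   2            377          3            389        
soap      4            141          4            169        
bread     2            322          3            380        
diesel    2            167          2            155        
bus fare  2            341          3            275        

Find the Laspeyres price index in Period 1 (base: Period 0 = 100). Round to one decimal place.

Laspeyres price index uses base-period quantities as weights.
ΣP(Period 1)·Q(Period 0) = 3×104 + 3×377 + 4×141 + 3×322 + 2×167 + 3×341 = 312 + 1131 + 564 + 966 + 334 + 1023 = 4330
ΣP(Period 0)·Q(Period 0) = 4×104 + 2×377 + 4×141 + 2×322 + 2×167 + 2×341 = 416 + 754 + 564 + 644 + 334 + 682 = 3394
Index = 4330 / 3394 × 100 = 127.5781

127.6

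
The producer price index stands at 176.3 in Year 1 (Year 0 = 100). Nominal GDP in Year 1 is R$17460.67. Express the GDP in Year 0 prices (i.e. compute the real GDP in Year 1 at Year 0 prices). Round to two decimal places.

Real = Nominal ÷ (Index/100) = 17460.67 ÷ (176.3/100)
     = 17460.67 ÷ 1.763 = 9903.9535

9903.95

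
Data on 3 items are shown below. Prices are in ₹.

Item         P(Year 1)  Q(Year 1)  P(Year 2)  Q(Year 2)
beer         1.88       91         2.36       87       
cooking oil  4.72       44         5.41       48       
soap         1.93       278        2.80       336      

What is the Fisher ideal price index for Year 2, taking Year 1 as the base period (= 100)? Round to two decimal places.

134.93

Laspeyres component (base-period weights):
ΣP(Year 2)Q(Year 1) = 2.36×91 + 5.41×44 + 2.80×278 = 214.76 + 238.04 + 778.4 = 1231.2
ΣP(Year 1)Q(Year 1) = 1.88×91 + 4.72×44 + 1.93×278 = 171.08 + 207.68 + 536.54 = 915.3
L = 1231.2 / 915.3 × 100 = 134.5133
Paasche component (current-period weights):
ΣP(Year 2)Q(Year 2) = 2.36×87 + 5.41×48 + 2.80×336 = 205.32 + 259.68 + 940.8 = 1405.8
ΣP(Year 1)Q(Year 2) = 1.88×87 + 4.72×48 + 1.93×336 = 163.56 + 226.56 + 648.48 = 1038.6
P = 1405.8 / 1038.6 × 100 = 135.3553
Fisher = √(L × P) = √(134.5133 × 135.3553) = 134.9336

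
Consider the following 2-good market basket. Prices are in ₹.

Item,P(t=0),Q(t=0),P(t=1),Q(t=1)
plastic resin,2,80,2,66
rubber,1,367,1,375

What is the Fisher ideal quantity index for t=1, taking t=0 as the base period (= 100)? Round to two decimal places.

Laspeyres component (base-period weights):
ΣP(t=0)Q(t=1) = 2×66 + 1×375 = 132 + 375 = 507
ΣP(t=0)Q(t=0) = 2×80 + 1×367 = 160 + 367 = 527
L = 507 / 527 × 100 = 96.2049
Paasche component (current-period weights):
ΣP(t=1)Q(t=1) = 2×66 + 1×375 = 132 + 375 = 507
ΣP(t=1)Q(t=0) = 2×80 + 1×367 = 160 + 367 = 527
P = 507 / 527 × 100 = 96.2049
Fisher = √(L × P) = √(96.2049 × 96.2049) = 96.2049

96.20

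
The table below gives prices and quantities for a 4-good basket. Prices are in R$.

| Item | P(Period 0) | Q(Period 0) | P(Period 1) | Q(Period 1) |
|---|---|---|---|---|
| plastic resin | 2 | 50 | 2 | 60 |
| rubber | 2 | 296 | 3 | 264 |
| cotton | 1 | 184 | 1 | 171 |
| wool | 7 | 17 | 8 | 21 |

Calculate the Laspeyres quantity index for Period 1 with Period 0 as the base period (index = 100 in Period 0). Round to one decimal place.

97.1

Laspeyres quantity index uses base-period prices as weights.
ΣP(Period 0)·Q(Period 1) = 2×60 + 2×264 + 1×171 + 7×21 = 120 + 528 + 171 + 147 = 966
ΣP(Period 0)·Q(Period 0) = 2×50 + 2×296 + 1×184 + 7×17 = 100 + 592 + 184 + 119 = 995
Index = 966 / 995 × 100 = 97.0854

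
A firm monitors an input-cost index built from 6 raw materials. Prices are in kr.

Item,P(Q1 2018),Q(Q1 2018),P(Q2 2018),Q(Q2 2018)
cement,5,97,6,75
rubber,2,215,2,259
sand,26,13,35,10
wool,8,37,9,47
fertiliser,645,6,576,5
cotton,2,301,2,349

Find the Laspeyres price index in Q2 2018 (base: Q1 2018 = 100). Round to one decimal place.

97.3

Laspeyres price index uses base-period quantities as weights.
ΣP(Q2 2018)·Q(Q1 2018) = 6×97 + 2×215 + 35×13 + 9×37 + 576×6 + 2×301 = 582 + 430 + 455 + 333 + 3456 + 602 = 5858
ΣP(Q1 2018)·Q(Q1 2018) = 5×97 + 2×215 + 26×13 + 8×37 + 645×6 + 2×301 = 485 + 430 + 338 + 296 + 3870 + 602 = 6021
Index = 5858 / 6021 × 100 = 97.2928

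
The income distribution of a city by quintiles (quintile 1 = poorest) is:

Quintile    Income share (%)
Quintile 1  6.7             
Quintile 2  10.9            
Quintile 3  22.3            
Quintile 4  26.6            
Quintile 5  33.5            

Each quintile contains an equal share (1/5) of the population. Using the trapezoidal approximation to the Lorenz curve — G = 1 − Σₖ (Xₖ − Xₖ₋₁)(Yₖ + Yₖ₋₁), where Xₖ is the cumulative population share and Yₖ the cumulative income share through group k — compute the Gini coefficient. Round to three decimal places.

Cumulative income shares Yₖ: 0.0670, 0.1760, 0.3990, 0.6650, 1.0000
Σ (Xₖ−Xₖ₋₁)(Yₖ+Yₖ₋₁) = (1/5)(0.0670+0.0000) + (1/5)(0.1760+0.0670) + (1/5)(0.3990+0.1760) + (1/5)(0.6650+0.3990) + (1/5)(1.0000+0.6650)
  = 0.0134 + 0.0486 + 0.1150 + 0.2128 + 0.3330 = 0.7228
G = 1 − 0.7228 = 0.2772

0.277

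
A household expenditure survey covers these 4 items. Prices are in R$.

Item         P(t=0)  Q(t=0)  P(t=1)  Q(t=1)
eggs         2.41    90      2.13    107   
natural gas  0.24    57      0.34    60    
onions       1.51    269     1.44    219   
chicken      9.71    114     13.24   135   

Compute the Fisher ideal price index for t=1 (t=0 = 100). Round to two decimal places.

121.86

Laspeyres component (base-period weights):
ΣP(t=1)Q(t=0) = 2.13×90 + 0.34×57 + 1.44×269 + 13.24×114 = 191.7 + 19.38 + 387.36 + 1509.36 = 2107.8
ΣP(t=0)Q(t=0) = 2.41×90 + 0.24×57 + 1.51×269 + 9.71×114 = 216.9 + 13.68 + 406.19 + 1106.94 = 1743.71
L = 2107.8 / 1743.71 × 100 = 120.8802
Paasche component (current-period weights):
ΣP(t=1)Q(t=1) = 2.13×107 + 0.34×60 + 1.44×219 + 13.24×135 = 227.91 + 20.4 + 315.36 + 1787.4 = 2351.07
ΣP(t=0)Q(t=1) = 2.41×107 + 0.24×60 + 1.51×219 + 9.71×135 = 257.87 + 14.4 + 330.69 + 1310.85 = 1913.81
P = 2351.07 / 1913.81 × 100 = 122.8476
Fisher = √(L × P) = √(120.8802 × 122.8476) = 121.8599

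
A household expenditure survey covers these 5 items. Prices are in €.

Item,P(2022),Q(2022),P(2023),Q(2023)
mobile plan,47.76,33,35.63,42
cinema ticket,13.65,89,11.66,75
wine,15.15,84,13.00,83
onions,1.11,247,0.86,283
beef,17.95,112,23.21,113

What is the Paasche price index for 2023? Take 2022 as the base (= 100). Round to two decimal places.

95.27

Paasche price index uses current-period quantities as weights.
ΣP(2023)·Q(2023) = 35.63×42 + 11.66×75 + 13.00×83 + 0.86×283 + 23.21×113 = 1496.46 + 874.5 + 1079 + 243.38 + 2622.73 = 6316.07
ΣP(2022)·Q(2023) = 47.76×42 + 13.65×75 + 15.15×83 + 1.11×283 + 17.95×113 = 2005.92 + 1023.75 + 1257.45 + 314.13 + 2028.35 = 6629.6
Index = 6316.07 / 6629.6 × 100 = 95.2708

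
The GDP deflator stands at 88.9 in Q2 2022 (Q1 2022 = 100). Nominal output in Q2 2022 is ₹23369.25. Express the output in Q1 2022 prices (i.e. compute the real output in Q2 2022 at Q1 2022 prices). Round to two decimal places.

Real = Nominal ÷ (Index/100) = 23369.25 ÷ (88.9/100)
     = 23369.25 ÷ 0.889 = 26287.1204

26287.12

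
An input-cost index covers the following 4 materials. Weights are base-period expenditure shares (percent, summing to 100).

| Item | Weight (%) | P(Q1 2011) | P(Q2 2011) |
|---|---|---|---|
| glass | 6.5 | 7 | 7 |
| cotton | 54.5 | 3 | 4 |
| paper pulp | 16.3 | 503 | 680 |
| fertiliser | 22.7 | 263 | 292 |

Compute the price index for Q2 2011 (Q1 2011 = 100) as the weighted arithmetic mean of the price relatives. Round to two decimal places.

glass: 6.5 × (7/7) = 6.5 × 1.000000 = 6.5000
cotton: 54.5 × (4/3) = 54.5 × 1.333333 = 72.6667
paper pulp: 16.3 × (680/503) = 16.3 × 1.351889 = 22.0358
fertiliser: 22.7 × (292/263) = 22.7 × 1.110266 = 25.2030
Index = Σ wᵢ·(p₁ᵢ/p₀ᵢ) = 6.5000 + 72.6667 + 22.0358 + 25.2030 = 126.4055

126.41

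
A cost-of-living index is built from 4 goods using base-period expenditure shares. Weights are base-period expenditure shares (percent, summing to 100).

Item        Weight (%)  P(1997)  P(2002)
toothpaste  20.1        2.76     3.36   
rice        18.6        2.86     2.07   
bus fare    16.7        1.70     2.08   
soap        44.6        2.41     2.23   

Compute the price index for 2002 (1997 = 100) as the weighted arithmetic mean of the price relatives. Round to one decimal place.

toothpaste: 20.1 × (3.36/2.76) = 20.1 × 1.217391 = 24.4696
rice: 18.6 × (2.07/2.86) = 18.6 × 0.723776 = 13.4622
bus fare: 16.7 × (2.08/1.70) = 16.7 × 1.223529 = 20.4329
soap: 44.6 × (2.23/2.41) = 44.6 × 0.925311 = 41.2689
Index = Σ wᵢ·(p₁ᵢ/p₀ᵢ) = 24.4696 + 13.4622 + 20.4329 + 41.2689 = 99.6336

99.6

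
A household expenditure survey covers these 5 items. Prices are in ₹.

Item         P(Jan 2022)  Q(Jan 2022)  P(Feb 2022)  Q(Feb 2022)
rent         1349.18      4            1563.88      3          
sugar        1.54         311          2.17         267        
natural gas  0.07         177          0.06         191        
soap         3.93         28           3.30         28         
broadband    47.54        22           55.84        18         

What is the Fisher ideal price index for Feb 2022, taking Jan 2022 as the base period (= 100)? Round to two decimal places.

117.31

Laspeyres component (base-period weights):
ΣP(Feb 2022)Q(Jan 2022) = 1563.88×4 + 2.17×311 + 0.06×177 + 3.30×28 + 55.84×22 = 6255.52 + 674.87 + 10.62 + 92.4 + 1228.48 = 8261.89
ΣP(Jan 2022)Q(Jan 2022) = 1349.18×4 + 1.54×311 + 0.07×177 + 3.93×28 + 47.54×22 = 5396.72 + 478.94 + 12.39 + 110.04 + 1045.88 = 7043.97
L = 8261.89 / 7043.97 × 100 = 117.2902
Paasche component (current-period weights):
ΣP(Feb 2022)Q(Feb 2022) = 1563.88×3 + 2.17×267 + 0.06×191 + 3.30×28 + 55.84×18 = 4691.64 + 579.39 + 11.46 + 92.4 + 1005.12 = 6380.01
ΣP(Jan 2022)Q(Feb 2022) = 1349.18×3 + 1.54×267 + 0.07×191 + 3.93×28 + 47.54×18 = 4047.54 + 411.18 + 13.37 + 110.04 + 855.72 = 5437.85
P = 6380.01 / 5437.85 × 100 = 117.3260
Fisher = √(L × P) = √(117.2902 × 117.3260) = 117.3081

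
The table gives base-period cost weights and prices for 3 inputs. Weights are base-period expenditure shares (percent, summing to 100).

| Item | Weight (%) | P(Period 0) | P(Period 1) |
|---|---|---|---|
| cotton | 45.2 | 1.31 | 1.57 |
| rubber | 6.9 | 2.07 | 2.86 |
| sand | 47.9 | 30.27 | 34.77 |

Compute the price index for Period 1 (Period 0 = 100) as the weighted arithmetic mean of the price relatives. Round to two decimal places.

118.73

cotton: 45.2 × (1.57/1.31) = 45.2 × 1.198473 = 54.1710
rubber: 6.9 × (2.86/2.07) = 6.9 × 1.381643 = 9.5333
sand: 47.9 × (34.77/30.27) = 47.9 × 1.148662 = 55.0209
Index = Σ wᵢ·(p₁ᵢ/p₀ᵢ) = 54.1710 + 9.5333 + 55.0209 = 118.7252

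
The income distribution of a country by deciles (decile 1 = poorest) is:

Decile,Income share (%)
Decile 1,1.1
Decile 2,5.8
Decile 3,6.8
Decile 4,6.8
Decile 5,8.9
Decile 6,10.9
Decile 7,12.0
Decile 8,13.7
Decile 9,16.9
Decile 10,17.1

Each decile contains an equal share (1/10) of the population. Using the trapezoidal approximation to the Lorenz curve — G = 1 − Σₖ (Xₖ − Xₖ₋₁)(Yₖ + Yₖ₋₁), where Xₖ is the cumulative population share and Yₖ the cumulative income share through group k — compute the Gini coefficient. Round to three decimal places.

0.274

Cumulative income shares Yₖ: 0.0110, 0.0690, 0.1370, 0.2050, 0.2940, 0.4030, 0.5230, 0.6600, 0.8290, 1.0000
Σ (Xₖ−Xₖ₋₁)(Yₖ+Yₖ₋₁) = (1/10)(0.0110+0.0000) + (1/10)(0.0690+0.0110) + (1/10)(0.1370+0.0690) + (1/10)(0.2050+0.1370) + (1/10)(0.2940+0.2050) + (1/10)(0.4030+0.2940) + (1/10)(0.5230+0.4030) + (1/10)(0.6600+0.5230) + (1/10)(0.8290+0.6600) + (1/10)(1.0000+0.8290)
  = 0.0011 + 0.0080 + 0.0206 + 0.0342 + 0.0499 + 0.0697 + 0.0926 + 0.1183 + 0.1489 + 0.1829 = 0.7262
G = 1 − 0.7262 = 0.2738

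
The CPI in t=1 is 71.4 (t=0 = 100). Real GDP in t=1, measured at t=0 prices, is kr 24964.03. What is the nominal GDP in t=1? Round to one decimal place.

Nominal = Real × (Index/100) = 24964.03 × (71.4/100)
        = 24964.03 × 0.714 = 17824.3174

17824.3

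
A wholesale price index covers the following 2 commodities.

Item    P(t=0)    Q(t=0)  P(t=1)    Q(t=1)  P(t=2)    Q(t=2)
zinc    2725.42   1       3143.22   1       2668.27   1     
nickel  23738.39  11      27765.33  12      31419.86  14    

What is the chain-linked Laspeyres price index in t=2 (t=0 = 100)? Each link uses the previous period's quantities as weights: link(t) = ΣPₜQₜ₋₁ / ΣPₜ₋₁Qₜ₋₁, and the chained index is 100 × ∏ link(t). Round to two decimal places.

132.03

Link t=0→t=1:
ΣP(t=1)Q(t=0) = 3143.22×1 + 27765.33×11 = 3143.22 + 305418.63 = 308561.85
ΣP(t=0)Q(t=0) = 2725.42×1 + 23738.39×11 = 2725.42 + 261122.29 = 263847.71
link = 308561.85/263847.71 = 1.169470
Link t=1→t=2:
ΣP(t=2)Q(t=1) = 2668.27×1 + 31419.86×12 = 2668.27 + 377038.32 = 379706.59
ΣP(t=1)Q(t=1) = 3143.22×1 + 27765.33×12 = 3143.22 + 333183.96 = 336327.18
link = 379706.59/336327.18 = 1.128980
Chained index = 100 × 1.169470 × 1.128980 = 132.0307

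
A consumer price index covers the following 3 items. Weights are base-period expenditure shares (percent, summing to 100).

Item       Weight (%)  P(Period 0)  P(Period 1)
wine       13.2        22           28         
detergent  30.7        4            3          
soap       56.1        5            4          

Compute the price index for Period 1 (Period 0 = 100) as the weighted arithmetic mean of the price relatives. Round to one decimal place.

wine: 13.2 × (28/22) = 13.2 × 1.272727 = 16.8000
detergent: 30.7 × (3/4) = 30.7 × 0.750000 = 23.0250
soap: 56.1 × (4/5) = 56.1 × 0.800000 = 44.8800
Index = Σ wᵢ·(p₁ᵢ/p₀ᵢ) = 16.8000 + 23.0250 + 44.8800 = 84.7050

84.7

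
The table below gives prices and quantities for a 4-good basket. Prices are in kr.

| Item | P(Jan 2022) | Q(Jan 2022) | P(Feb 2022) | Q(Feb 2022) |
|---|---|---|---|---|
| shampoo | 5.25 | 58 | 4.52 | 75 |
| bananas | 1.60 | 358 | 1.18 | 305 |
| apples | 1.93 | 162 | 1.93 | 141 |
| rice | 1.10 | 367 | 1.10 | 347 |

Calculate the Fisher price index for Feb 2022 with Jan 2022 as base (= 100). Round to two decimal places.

Laspeyres component (base-period weights):
ΣP(Feb 2022)Q(Jan 2022) = 4.52×58 + 1.18×358 + 1.93×162 + 1.10×367 = 262.16 + 422.44 + 312.66 + 403.7 = 1400.96
ΣP(Jan 2022)Q(Jan 2022) = 5.25×58 + 1.60×358 + 1.93×162 + 1.10×367 = 304.5 + 572.8 + 312.66 + 403.7 = 1593.66
L = 1400.96 / 1593.66 × 100 = 87.9083
Paasche component (current-period weights):
ΣP(Feb 2022)Q(Feb 2022) = 4.52×75 + 1.18×305 + 1.93×141 + 1.10×347 = 339 + 359.9 + 272.13 + 381.7 = 1352.73
ΣP(Jan 2022)Q(Feb 2022) = 5.25×75 + 1.60×305 + 1.93×141 + 1.10×347 = 393.75 + 488 + 272.13 + 381.7 = 1535.58
P = 1352.73 / 1535.58 × 100 = 88.0924
Fisher = √(L × P) = √(87.9083 × 88.0924) = 88.0003

88.00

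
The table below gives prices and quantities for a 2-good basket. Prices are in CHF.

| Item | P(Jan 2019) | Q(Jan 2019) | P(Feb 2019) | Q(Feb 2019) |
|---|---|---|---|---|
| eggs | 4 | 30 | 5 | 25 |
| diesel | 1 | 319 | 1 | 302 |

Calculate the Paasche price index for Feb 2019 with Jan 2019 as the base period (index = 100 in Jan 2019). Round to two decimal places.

Paasche price index uses current-period quantities as weights.
ΣP(Feb 2019)·Q(Feb 2019) = 5×25 + 1×302 = 125 + 302 = 427
ΣP(Jan 2019)·Q(Feb 2019) = 4×25 + 1×302 = 100 + 302 = 402
Index = 427 / 402 × 100 = 106.2189

106.22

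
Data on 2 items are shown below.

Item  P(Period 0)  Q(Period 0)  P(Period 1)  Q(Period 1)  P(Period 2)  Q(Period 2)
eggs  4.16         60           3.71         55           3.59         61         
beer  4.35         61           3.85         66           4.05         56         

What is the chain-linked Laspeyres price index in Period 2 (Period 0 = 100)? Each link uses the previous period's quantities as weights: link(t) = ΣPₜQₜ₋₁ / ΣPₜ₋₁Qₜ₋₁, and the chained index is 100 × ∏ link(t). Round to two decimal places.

Link Period 0→Period 1:
ΣP(Period 1)Q(Period 0) = 3.71×60 + 3.85×61 = 222.6 + 234.85 = 457.45
ΣP(Period 0)Q(Period 0) = 4.16×60 + 4.35×61 = 249.6 + 265.35 = 514.95
link = 457.45/514.95 = 0.888339
Link Period 1→Period 2:
ΣP(Period 2)Q(Period 1) = 3.59×55 + 4.05×66 = 197.45 + 267.3 = 464.75
ΣP(Period 1)Q(Period 1) = 3.71×55 + 3.85×66 = 204.05 + 254.1 = 458.15
link = 464.75/458.15 = 1.014406
Chained index = 100 × 0.888339 × 1.014406 = 90.1136

90.11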